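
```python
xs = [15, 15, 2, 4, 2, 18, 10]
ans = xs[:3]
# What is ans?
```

xs has length 7. The slice xs[:3] selects indices [0, 1, 2] (0->15, 1->15, 2->2), giving [15, 15, 2].

[15, 15, 2]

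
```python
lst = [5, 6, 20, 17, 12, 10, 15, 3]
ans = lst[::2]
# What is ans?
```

lst has length 8. The slice lst[::2] selects indices [0, 2, 4, 6] (0->5, 2->20, 4->12, 6->15), giving [5, 20, 12, 15].

[5, 20, 12, 15]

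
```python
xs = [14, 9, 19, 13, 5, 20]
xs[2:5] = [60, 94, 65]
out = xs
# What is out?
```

xs starts as [14, 9, 19, 13, 5, 20] (length 6). The slice xs[2:5] covers indices [2, 3, 4] with values [19, 13, 5]. Replacing that slice with [60, 94, 65] (same length) produces [14, 9, 60, 94, 65, 20].

[14, 9, 60, 94, 65, 20]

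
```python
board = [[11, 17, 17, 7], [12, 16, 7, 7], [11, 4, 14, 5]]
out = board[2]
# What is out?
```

board has 3 rows. Row 2 is [11, 4, 14, 5].

[11, 4, 14, 5]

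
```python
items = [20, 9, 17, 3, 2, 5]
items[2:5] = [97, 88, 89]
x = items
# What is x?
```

items starts as [20, 9, 17, 3, 2, 5] (length 6). The slice items[2:5] covers indices [2, 3, 4] with values [17, 3, 2]. Replacing that slice with [97, 88, 89] (same length) produces [20, 9, 97, 88, 89, 5].

[20, 9, 97, 88, 89, 5]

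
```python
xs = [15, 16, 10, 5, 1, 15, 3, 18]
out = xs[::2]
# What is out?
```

xs has length 8. The slice xs[::2] selects indices [0, 2, 4, 6] (0->15, 2->10, 4->1, 6->3), giving [15, 10, 1, 3].

[15, 10, 1, 3]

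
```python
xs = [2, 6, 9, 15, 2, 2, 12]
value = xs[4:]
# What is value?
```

xs has length 7. The slice xs[4:] selects indices [4, 5, 6] (4->2, 5->2, 6->12), giving [2, 2, 12].

[2, 2, 12]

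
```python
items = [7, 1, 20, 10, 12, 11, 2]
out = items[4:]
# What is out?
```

items has length 7. The slice items[4:] selects indices [4, 5, 6] (4->12, 5->11, 6->2), giving [12, 11, 2].

[12, 11, 2]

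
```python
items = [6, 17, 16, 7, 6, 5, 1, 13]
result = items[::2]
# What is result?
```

items has length 8. The slice items[::2] selects indices [0, 2, 4, 6] (0->6, 2->16, 4->6, 6->1), giving [6, 16, 6, 1].

[6, 16, 6, 1]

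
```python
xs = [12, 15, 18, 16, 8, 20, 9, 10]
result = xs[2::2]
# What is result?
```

xs has length 8. The slice xs[2::2] selects indices [2, 4, 6] (2->18, 4->8, 6->9), giving [18, 8, 9].

[18, 8, 9]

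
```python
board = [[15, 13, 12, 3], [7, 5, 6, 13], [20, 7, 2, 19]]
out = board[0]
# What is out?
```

board has 3 rows. Row 0 is [15, 13, 12, 3].

[15, 13, 12, 3]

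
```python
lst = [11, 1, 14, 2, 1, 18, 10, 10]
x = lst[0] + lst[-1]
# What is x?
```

lst has length 8. lst[0] = 11.
lst has length 8. Negative index -1 maps to positive index 8 + (-1) = 7. lst[7] = 10.
Sum: 11 + 10 = 21.

21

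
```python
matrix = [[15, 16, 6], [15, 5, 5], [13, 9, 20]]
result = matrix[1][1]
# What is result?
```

matrix[1] = [15, 5, 5]. Taking column 1 of that row yields 5.

5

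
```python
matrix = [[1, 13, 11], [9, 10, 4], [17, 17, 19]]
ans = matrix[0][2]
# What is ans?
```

matrix[0] = [1, 13, 11]. Taking column 2 of that row yields 11.

11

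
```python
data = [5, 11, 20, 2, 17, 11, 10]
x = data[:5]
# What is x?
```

data has length 7. The slice data[:5] selects indices [0, 1, 2, 3, 4] (0->5, 1->11, 2->20, 3->2, 4->17), giving [5, 11, 20, 2, 17].

[5, 11, 20, 2, 17]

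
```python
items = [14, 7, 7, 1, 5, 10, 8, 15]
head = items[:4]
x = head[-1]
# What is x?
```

items has length 8. The slice items[:4] selects indices [0, 1, 2, 3] (0->14, 1->7, 2->7, 3->1), giving [14, 7, 7, 1]. So head = [14, 7, 7, 1]. Then head[-1] = 1.

1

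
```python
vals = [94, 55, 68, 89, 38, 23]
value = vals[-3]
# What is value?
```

vals has length 6. Negative index -3 maps to positive index 6 + (-3) = 3. vals[3] = 89.

89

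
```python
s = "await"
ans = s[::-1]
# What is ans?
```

s has length 5. The slice s[::-1] selects indices [4, 3, 2, 1, 0] (4->'t', 3->'i', 2->'a', 1->'w', 0->'a'), giving 'tiawa'.

'tiawa'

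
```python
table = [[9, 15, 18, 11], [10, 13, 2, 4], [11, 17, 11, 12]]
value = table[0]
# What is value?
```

table has 3 rows. Row 0 is [9, 15, 18, 11].

[9, 15, 18, 11]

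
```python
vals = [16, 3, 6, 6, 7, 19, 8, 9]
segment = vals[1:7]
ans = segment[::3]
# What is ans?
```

vals has length 8. The slice vals[1:7] selects indices [1, 2, 3, 4, 5, 6] (1->3, 2->6, 3->6, 4->7, 5->19, 6->8), giving [3, 6, 6, 7, 19, 8]. So segment = [3, 6, 6, 7, 19, 8]. segment has length 6. The slice segment[::3] selects indices [0, 3] (0->3, 3->7), giving [3, 7].

[3, 7]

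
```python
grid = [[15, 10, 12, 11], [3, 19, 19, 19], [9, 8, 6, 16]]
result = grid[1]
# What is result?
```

grid has 3 rows. Row 1 is [3, 19, 19, 19].

[3, 19, 19, 19]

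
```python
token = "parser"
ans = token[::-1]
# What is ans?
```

token has length 6. The slice token[::-1] selects indices [5, 4, 3, 2, 1, 0] (5->'r', 4->'e', 3->'s', 2->'r', 1->'a', 0->'p'), giving 'resrap'.

'resrap'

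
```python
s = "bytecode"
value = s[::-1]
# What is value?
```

s has length 8. The slice s[::-1] selects indices [7, 6, 5, 4, 3, 2, 1, 0] (7->'e', 6->'d', 5->'o', 4->'c', 3->'e', 2->'t', 1->'y', 0->'b'), giving 'edocetyb'.

'edocetyb'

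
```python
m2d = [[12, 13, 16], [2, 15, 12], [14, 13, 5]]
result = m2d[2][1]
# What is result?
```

m2d[2] = [14, 13, 5]. Taking column 1 of that row yields 13.

13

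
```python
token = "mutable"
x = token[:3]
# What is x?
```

token has length 7. The slice token[:3] selects indices [0, 1, 2] (0->'m', 1->'u', 2->'t'), giving 'mut'.

'mut'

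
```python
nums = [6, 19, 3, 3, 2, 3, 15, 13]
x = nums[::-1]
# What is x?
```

nums has length 8. The slice nums[::-1] selects indices [7, 6, 5, 4, 3, 2, 1, 0] (7->13, 6->15, 5->3, 4->2, 3->3, 2->3, 1->19, 0->6), giving [13, 15, 3, 2, 3, 3, 19, 6].

[13, 15, 3, 2, 3, 3, 19, 6]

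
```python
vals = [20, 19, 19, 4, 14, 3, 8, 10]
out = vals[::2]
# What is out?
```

vals has length 8. The slice vals[::2] selects indices [0, 2, 4, 6] (0->20, 2->19, 4->14, 6->8), giving [20, 19, 14, 8].

[20, 19, 14, 8]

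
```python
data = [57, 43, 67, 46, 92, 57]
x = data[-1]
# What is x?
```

data has length 6. Negative index -1 maps to positive index 6 + (-1) = 5. data[5] = 57.

57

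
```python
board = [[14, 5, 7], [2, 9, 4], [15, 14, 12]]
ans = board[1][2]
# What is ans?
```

board[1] = [2, 9, 4]. Taking column 2 of that row yields 4.

4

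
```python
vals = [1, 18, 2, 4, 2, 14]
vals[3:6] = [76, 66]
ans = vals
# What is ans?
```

vals starts as [1, 18, 2, 4, 2, 14] (length 6). The slice vals[3:6] covers indices [3, 4, 5] with values [4, 2, 14]. Replacing that slice with [76, 66] (different length) produces [1, 18, 2, 76, 66].

[1, 18, 2, 76, 66]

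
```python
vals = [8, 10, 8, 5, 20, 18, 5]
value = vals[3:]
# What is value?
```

vals has length 7. The slice vals[3:] selects indices [3, 4, 5, 6] (3->5, 4->20, 5->18, 6->5), giving [5, 20, 18, 5].

[5, 20, 18, 5]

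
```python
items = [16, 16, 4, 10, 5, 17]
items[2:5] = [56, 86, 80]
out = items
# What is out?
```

items starts as [16, 16, 4, 10, 5, 17] (length 6). The slice items[2:5] covers indices [2, 3, 4] with values [4, 10, 5]. Replacing that slice with [56, 86, 80] (same length) produces [16, 16, 56, 86, 80, 17].

[16, 16, 56, 86, 80, 17]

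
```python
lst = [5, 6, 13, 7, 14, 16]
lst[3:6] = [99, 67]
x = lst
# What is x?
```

lst starts as [5, 6, 13, 7, 14, 16] (length 6). The slice lst[3:6] covers indices [3, 4, 5] with values [7, 14, 16]. Replacing that slice with [99, 67] (different length) produces [5, 6, 13, 99, 67].

[5, 6, 13, 99, 67]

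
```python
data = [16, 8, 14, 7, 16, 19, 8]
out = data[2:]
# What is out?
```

data has length 7. The slice data[2:] selects indices [2, 3, 4, 5, 6] (2->14, 3->7, 4->16, 5->19, 6->8), giving [14, 7, 16, 19, 8].

[14, 7, 16, 19, 8]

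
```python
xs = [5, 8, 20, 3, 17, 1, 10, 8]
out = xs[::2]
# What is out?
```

xs has length 8. The slice xs[::2] selects indices [0, 2, 4, 6] (0->5, 2->20, 4->17, 6->10), giving [5, 20, 17, 10].

[5, 20, 17, 10]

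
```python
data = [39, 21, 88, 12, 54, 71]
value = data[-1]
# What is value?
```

data has length 6. Negative index -1 maps to positive index 6 + (-1) = 5. data[5] = 71.

71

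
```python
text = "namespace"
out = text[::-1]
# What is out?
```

text has length 9. The slice text[::-1] selects indices [8, 7, 6, 5, 4, 3, 2, 1, 0] (8->'e', 7->'c', 6->'a', 5->'p', 4->'s', 3->'e', 2->'m', 1->'a', 0->'n'), giving 'ecapseman'.

'ecapseman'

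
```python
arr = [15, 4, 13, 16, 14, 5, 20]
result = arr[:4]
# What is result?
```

arr has length 7. The slice arr[:4] selects indices [0, 1, 2, 3] (0->15, 1->4, 2->13, 3->16), giving [15, 4, 13, 16].

[15, 4, 13, 16]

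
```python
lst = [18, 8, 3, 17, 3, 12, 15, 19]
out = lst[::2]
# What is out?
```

lst has length 8. The slice lst[::2] selects indices [0, 2, 4, 6] (0->18, 2->3, 4->3, 6->15), giving [18, 3, 3, 15].

[18, 3, 3, 15]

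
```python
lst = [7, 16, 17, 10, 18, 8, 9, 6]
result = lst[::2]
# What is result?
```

lst has length 8. The slice lst[::2] selects indices [0, 2, 4, 6] (0->7, 2->17, 4->18, 6->9), giving [7, 17, 18, 9].

[7, 17, 18, 9]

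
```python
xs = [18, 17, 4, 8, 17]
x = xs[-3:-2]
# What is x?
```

xs has length 5. The slice xs[-3:-2] selects indices [2] (2->4), giving [4].

[4]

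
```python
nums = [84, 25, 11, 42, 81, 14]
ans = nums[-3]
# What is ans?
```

nums has length 6. Negative index -3 maps to positive index 6 + (-3) = 3. nums[3] = 42.

42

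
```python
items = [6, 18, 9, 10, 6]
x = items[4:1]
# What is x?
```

items has length 5. The slice items[4:1] resolves to an empty index range, so the result is [].

[]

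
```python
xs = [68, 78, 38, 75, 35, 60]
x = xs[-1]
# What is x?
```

xs has length 6. Negative index -1 maps to positive index 6 + (-1) = 5. xs[5] = 60.

60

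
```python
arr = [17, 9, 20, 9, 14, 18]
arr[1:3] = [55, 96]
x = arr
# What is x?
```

arr starts as [17, 9, 20, 9, 14, 18] (length 6). The slice arr[1:3] covers indices [1, 2] with values [9, 20]. Replacing that slice with [55, 96] (same length) produces [17, 55, 96, 9, 14, 18].

[17, 55, 96, 9, 14, 18]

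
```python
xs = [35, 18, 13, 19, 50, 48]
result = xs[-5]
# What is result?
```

xs has length 6. Negative index -5 maps to positive index 6 + (-5) = 1. xs[1] = 18.

18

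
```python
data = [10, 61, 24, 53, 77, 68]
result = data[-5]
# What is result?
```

data has length 6. Negative index -5 maps to positive index 6 + (-5) = 1. data[1] = 61.

61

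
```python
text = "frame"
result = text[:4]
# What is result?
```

text has length 5. The slice text[:4] selects indices [0, 1, 2, 3] (0->'f', 1->'r', 2->'a', 3->'m'), giving 'fram'.

'fram'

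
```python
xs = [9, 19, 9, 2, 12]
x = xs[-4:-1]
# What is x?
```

xs has length 5. The slice xs[-4:-1] selects indices [1, 2, 3] (1->19, 2->9, 3->2), giving [19, 9, 2].

[19, 9, 2]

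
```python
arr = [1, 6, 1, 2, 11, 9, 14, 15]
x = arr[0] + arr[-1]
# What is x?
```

arr has length 8. arr[0] = 1.
arr has length 8. Negative index -1 maps to positive index 8 + (-1) = 7. arr[7] = 15.
Sum: 1 + 15 = 16.

16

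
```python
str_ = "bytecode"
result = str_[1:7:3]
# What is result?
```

str_ has length 8. The slice str_[1:7:3] selects indices [1, 4] (1->'y', 4->'c'), giving 'yc'.

'yc'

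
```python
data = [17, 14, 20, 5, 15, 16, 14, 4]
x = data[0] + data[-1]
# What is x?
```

data has length 8. data[0] = 17.
data has length 8. Negative index -1 maps to positive index 8 + (-1) = 7. data[7] = 4.
Sum: 17 + 4 = 21.

21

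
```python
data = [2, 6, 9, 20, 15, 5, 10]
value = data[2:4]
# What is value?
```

data has length 7. The slice data[2:4] selects indices [2, 3] (2->9, 3->20), giving [9, 20].

[9, 20]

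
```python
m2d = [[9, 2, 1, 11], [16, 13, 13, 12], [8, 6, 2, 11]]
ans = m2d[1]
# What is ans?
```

m2d has 3 rows. Row 1 is [16, 13, 13, 12].

[16, 13, 13, 12]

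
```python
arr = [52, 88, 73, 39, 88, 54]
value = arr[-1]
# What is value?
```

arr has length 6. Negative index -1 maps to positive index 6 + (-1) = 5. arr[5] = 54.

54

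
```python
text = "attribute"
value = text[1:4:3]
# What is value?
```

text has length 9. The slice text[1:4:3] selects indices [1] (1->'t'), giving 't'.

't'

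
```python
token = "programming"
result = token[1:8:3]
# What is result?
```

token has length 11. The slice token[1:8:3] selects indices [1, 4, 7] (1->'r', 4->'r', 7->'m'), giving 'rrm'.

'rrm'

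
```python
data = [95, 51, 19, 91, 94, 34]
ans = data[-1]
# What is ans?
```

data has length 6. Negative index -1 maps to positive index 6 + (-1) = 5. data[5] = 34.

34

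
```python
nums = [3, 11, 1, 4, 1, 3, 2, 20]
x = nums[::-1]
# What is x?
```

nums has length 8. The slice nums[::-1] selects indices [7, 6, 5, 4, 3, 2, 1, 0] (7->20, 6->2, 5->3, 4->1, 3->4, 2->1, 1->11, 0->3), giving [20, 2, 3, 1, 4, 1, 11, 3].

[20, 2, 3, 1, 4, 1, 11, 3]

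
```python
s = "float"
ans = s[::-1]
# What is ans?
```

s has length 5. The slice s[::-1] selects indices [4, 3, 2, 1, 0] (4->'t', 3->'a', 2->'o', 1->'l', 0->'f'), giving 'taolf'.

'taolf'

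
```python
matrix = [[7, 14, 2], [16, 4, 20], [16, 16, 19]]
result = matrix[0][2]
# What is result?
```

matrix[0] = [7, 14, 2]. Taking column 2 of that row yields 2.

2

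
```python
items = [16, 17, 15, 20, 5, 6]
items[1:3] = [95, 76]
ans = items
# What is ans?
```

items starts as [16, 17, 15, 20, 5, 6] (length 6). The slice items[1:3] covers indices [1, 2] with values [17, 15]. Replacing that slice with [95, 76] (same length) produces [16, 95, 76, 20, 5, 6].

[16, 95, 76, 20, 5, 6]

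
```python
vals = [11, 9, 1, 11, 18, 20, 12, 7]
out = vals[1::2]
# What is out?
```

vals has length 8. The slice vals[1::2] selects indices [1, 3, 5, 7] (1->9, 3->11, 5->20, 7->7), giving [9, 11, 20, 7].

[9, 11, 20, 7]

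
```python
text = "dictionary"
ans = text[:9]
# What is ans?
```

text has length 10. The slice text[:9] selects indices [0, 1, 2, 3, 4, 5, 6, 7, 8] (0->'d', 1->'i', 2->'c', 3->'t', 4->'i', 5->'o', 6->'n', 7->'a', 8->'r'), giving 'dictionar'.

'dictionar'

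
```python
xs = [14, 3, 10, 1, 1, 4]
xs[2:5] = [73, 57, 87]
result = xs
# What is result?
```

xs starts as [14, 3, 10, 1, 1, 4] (length 6). The slice xs[2:5] covers indices [2, 3, 4] with values [10, 1, 1]. Replacing that slice with [73, 57, 87] (same length) produces [14, 3, 73, 57, 87, 4].

[14, 3, 73, 57, 87, 4]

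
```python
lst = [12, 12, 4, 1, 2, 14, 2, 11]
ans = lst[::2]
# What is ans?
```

lst has length 8. The slice lst[::2] selects indices [0, 2, 4, 6] (0->12, 2->4, 4->2, 6->2), giving [12, 4, 2, 2].

[12, 4, 2, 2]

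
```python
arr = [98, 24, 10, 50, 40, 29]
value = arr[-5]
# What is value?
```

arr has length 6. Negative index -5 maps to positive index 6 + (-5) = 1. arr[1] = 24.

24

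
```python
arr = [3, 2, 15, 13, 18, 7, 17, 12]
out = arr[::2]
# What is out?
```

arr has length 8. The slice arr[::2] selects indices [0, 2, 4, 6] (0->3, 2->15, 4->18, 6->17), giving [3, 15, 18, 17].

[3, 15, 18, 17]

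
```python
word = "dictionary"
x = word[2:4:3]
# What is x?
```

word has length 10. The slice word[2:4:3] selects indices [2] (2->'c'), giving 'c'.

'c'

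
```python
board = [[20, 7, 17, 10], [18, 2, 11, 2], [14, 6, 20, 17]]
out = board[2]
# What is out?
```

board has 3 rows. Row 2 is [14, 6, 20, 17].

[14, 6, 20, 17]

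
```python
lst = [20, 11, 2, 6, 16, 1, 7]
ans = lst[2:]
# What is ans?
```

lst has length 7. The slice lst[2:] selects indices [2, 3, 4, 5, 6] (2->2, 3->6, 4->16, 5->1, 6->7), giving [2, 6, 16, 1, 7].

[2, 6, 16, 1, 7]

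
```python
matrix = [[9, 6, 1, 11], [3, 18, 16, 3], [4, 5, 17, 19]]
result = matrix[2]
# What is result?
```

matrix has 3 rows. Row 2 is [4, 5, 17, 19].

[4, 5, 17, 19]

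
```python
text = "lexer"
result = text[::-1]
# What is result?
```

text has length 5. The slice text[::-1] selects indices [4, 3, 2, 1, 0] (4->'r', 3->'e', 2->'x', 1->'e', 0->'l'), giving 'rexel'.

'rexel'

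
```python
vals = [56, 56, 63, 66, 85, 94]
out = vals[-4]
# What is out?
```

vals has length 6. Negative index -4 maps to positive index 6 + (-4) = 2. vals[2] = 63.

63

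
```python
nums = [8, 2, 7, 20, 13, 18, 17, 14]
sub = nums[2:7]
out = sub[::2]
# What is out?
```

nums has length 8. The slice nums[2:7] selects indices [2, 3, 4, 5, 6] (2->7, 3->20, 4->13, 5->18, 6->17), giving [7, 20, 13, 18, 17]. So sub = [7, 20, 13, 18, 17]. sub has length 5. The slice sub[::2] selects indices [0, 2, 4] (0->7, 2->13, 4->17), giving [7, 13, 17].

[7, 13, 17]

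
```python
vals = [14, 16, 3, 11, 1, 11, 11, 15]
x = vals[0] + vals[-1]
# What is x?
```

vals has length 8. vals[0] = 14.
vals has length 8. Negative index -1 maps to positive index 8 + (-1) = 7. vals[7] = 15.
Sum: 14 + 15 = 29.

29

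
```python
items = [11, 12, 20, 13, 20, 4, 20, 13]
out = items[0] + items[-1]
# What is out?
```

items has length 8. items[0] = 11.
items has length 8. Negative index -1 maps to positive index 8 + (-1) = 7. items[7] = 13.
Sum: 11 + 13 = 24.

24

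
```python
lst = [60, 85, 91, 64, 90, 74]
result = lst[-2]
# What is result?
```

lst has length 6. Negative index -2 maps to positive index 6 + (-2) = 4. lst[4] = 90.

90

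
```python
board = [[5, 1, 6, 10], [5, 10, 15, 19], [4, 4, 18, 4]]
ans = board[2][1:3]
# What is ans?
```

board[2] = [4, 4, 18, 4]. board[2] has length 4. The slice board[2][1:3] selects indices [1, 2] (1->4, 2->18), giving [4, 18].

[4, 18]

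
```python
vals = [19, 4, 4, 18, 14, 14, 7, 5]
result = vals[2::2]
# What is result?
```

vals has length 8. The slice vals[2::2] selects indices [2, 4, 6] (2->4, 4->14, 6->7), giving [4, 14, 7].

[4, 14, 7]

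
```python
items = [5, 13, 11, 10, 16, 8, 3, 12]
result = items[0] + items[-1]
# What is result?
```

items has length 8. items[0] = 5.
items has length 8. Negative index -1 maps to positive index 8 + (-1) = 7. items[7] = 12.
Sum: 5 + 12 = 17.

17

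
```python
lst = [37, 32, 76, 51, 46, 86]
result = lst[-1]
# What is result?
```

lst has length 6. Negative index -1 maps to positive index 6 + (-1) = 5. lst[5] = 86.

86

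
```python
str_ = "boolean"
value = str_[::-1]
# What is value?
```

str_ has length 7. The slice str_[::-1] selects indices [6, 5, 4, 3, 2, 1, 0] (6->'n', 5->'a', 4->'e', 3->'l', 2->'o', 1->'o', 0->'b'), giving 'naeloob'.

'naeloob'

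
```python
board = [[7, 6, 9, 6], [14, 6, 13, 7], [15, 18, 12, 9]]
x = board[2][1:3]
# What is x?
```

board[2] = [15, 18, 12, 9]. board[2] has length 4. The slice board[2][1:3] selects indices [1, 2] (1->18, 2->12), giving [18, 12].

[18, 12]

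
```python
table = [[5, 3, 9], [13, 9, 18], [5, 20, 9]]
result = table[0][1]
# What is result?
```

table[0] = [5, 3, 9]. Taking column 1 of that row yields 3.

3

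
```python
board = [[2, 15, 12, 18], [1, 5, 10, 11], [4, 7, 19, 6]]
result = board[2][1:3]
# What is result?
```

board[2] = [4, 7, 19, 6]. board[2] has length 4. The slice board[2][1:3] selects indices [1, 2] (1->7, 2->19), giving [7, 19].

[7, 19]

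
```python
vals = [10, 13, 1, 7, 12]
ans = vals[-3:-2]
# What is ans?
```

vals has length 5. The slice vals[-3:-2] selects indices [2] (2->1), giving [1].

[1]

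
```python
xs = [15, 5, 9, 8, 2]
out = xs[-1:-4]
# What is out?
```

xs has length 5. The slice xs[-1:-4] resolves to an empty index range, so the result is [].

[]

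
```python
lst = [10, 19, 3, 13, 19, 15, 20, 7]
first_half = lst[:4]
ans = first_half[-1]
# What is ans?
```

lst has length 8. The slice lst[:4] selects indices [0, 1, 2, 3] (0->10, 1->19, 2->3, 3->13), giving [10, 19, 3, 13]. So first_half = [10, 19, 3, 13]. Then first_half[-1] = 13.

13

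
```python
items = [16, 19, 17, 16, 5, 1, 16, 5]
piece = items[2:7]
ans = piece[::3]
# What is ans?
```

items has length 8. The slice items[2:7] selects indices [2, 3, 4, 5, 6] (2->17, 3->16, 4->5, 5->1, 6->16), giving [17, 16, 5, 1, 16]. So piece = [17, 16, 5, 1, 16]. piece has length 5. The slice piece[::3] selects indices [0, 3] (0->17, 3->1), giving [17, 1].

[17, 1]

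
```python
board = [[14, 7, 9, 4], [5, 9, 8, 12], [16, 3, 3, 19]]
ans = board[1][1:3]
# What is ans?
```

board[1] = [5, 9, 8, 12]. board[1] has length 4. The slice board[1][1:3] selects indices [1, 2] (1->9, 2->8), giving [9, 8].

[9, 8]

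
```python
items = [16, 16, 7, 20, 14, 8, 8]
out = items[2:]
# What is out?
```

items has length 7. The slice items[2:] selects indices [2, 3, 4, 5, 6] (2->7, 3->20, 4->14, 5->8, 6->8), giving [7, 20, 14, 8, 8].

[7, 20, 14, 8, 8]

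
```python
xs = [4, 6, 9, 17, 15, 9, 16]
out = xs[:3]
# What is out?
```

xs has length 7. The slice xs[:3] selects indices [0, 1, 2] (0->4, 1->6, 2->9), giving [4, 6, 9].

[4, 6, 9]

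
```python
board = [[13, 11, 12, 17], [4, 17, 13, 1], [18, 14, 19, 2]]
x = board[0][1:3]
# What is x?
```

board[0] = [13, 11, 12, 17]. board[0] has length 4. The slice board[0][1:3] selects indices [1, 2] (1->11, 2->12), giving [11, 12].

[11, 12]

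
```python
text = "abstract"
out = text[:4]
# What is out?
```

text has length 8. The slice text[:4] selects indices [0, 1, 2, 3] (0->'a', 1->'b', 2->'s', 3->'t'), giving 'abst'.

'abst'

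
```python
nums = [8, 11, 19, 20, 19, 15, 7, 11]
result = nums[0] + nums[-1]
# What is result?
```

nums has length 8. nums[0] = 8.
nums has length 8. Negative index -1 maps to positive index 8 + (-1) = 7. nums[7] = 11.
Sum: 8 + 11 = 19.

19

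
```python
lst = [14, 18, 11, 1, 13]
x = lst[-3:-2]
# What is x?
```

lst has length 5. The slice lst[-3:-2] selects indices [2] (2->11), giving [11].

[11]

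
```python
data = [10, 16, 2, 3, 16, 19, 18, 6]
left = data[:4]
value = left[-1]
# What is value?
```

data has length 8. The slice data[:4] selects indices [0, 1, 2, 3] (0->10, 1->16, 2->2, 3->3), giving [10, 16, 2, 3]. So left = [10, 16, 2, 3]. Then left[-1] = 3.

3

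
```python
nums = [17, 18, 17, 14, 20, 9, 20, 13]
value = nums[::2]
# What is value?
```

nums has length 8. The slice nums[::2] selects indices [0, 2, 4, 6] (0->17, 2->17, 4->20, 6->20), giving [17, 17, 20, 20].

[17, 17, 20, 20]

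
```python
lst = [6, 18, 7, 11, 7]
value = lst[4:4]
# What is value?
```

lst has length 5. The slice lst[4:4] resolves to an empty index range, so the result is [].

[]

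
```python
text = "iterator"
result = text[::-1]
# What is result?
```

text has length 8. The slice text[::-1] selects indices [7, 6, 5, 4, 3, 2, 1, 0] (7->'r', 6->'o', 5->'t', 4->'a', 3->'r', 2->'e', 1->'t', 0->'i'), giving 'rotareti'.

'rotareti'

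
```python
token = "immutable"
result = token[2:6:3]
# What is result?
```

token has length 9. The slice token[2:6:3] selects indices [2, 5] (2->'m', 5->'a'), giving 'ma'.

'ma'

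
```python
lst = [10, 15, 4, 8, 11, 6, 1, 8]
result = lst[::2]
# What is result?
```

lst has length 8. The slice lst[::2] selects indices [0, 2, 4, 6] (0->10, 2->4, 4->11, 6->1), giving [10, 4, 11, 1].

[10, 4, 11, 1]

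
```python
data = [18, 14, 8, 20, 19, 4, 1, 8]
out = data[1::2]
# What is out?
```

data has length 8. The slice data[1::2] selects indices [1, 3, 5, 7] (1->14, 3->20, 5->4, 7->8), giving [14, 20, 4, 8].

[14, 20, 4, 8]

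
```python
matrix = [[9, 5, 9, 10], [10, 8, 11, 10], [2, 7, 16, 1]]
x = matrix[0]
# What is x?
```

matrix has 3 rows. Row 0 is [9, 5, 9, 10].

[9, 5, 9, 10]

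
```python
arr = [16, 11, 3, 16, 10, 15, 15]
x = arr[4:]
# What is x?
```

arr has length 7. The slice arr[4:] selects indices [4, 5, 6] (4->10, 5->15, 6->15), giving [10, 15, 15].

[10, 15, 15]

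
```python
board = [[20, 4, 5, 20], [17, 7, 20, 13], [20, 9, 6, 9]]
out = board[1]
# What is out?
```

board has 3 rows. Row 1 is [17, 7, 20, 13].

[17, 7, 20, 13]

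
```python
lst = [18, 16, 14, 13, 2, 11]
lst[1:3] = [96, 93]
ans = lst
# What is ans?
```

lst starts as [18, 16, 14, 13, 2, 11] (length 6). The slice lst[1:3] covers indices [1, 2] with values [16, 14]. Replacing that slice with [96, 93] (same length) produces [18, 96, 93, 13, 2, 11].

[18, 96, 93, 13, 2, 11]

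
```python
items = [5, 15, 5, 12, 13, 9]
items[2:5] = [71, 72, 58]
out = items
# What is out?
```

items starts as [5, 15, 5, 12, 13, 9] (length 6). The slice items[2:5] covers indices [2, 3, 4] with values [5, 12, 13]. Replacing that slice with [71, 72, 58] (same length) produces [5, 15, 71, 72, 58, 9].

[5, 15, 71, 72, 58, 9]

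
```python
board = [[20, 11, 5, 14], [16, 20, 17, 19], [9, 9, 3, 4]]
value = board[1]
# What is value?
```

board has 3 rows. Row 1 is [16, 20, 17, 19].

[16, 20, 17, 19]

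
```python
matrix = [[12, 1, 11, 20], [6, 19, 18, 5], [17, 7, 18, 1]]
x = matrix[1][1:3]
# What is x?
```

matrix[1] = [6, 19, 18, 5]. matrix[1] has length 4. The slice matrix[1][1:3] selects indices [1, 2] (1->19, 2->18), giving [19, 18].

[19, 18]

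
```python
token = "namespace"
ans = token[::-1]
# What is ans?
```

token has length 9. The slice token[::-1] selects indices [8, 7, 6, 5, 4, 3, 2, 1, 0] (8->'e', 7->'c', 6->'a', 5->'p', 4->'s', 3->'e', 2->'m', 1->'a', 0->'n'), giving 'ecapseman'.

'ecapseman'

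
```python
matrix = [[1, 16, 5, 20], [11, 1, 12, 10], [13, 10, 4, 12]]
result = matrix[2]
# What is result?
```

matrix has 3 rows. Row 2 is [13, 10, 4, 12].

[13, 10, 4, 12]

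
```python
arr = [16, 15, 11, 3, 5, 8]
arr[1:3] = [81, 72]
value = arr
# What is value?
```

arr starts as [16, 15, 11, 3, 5, 8] (length 6). The slice arr[1:3] covers indices [1, 2] with values [15, 11]. Replacing that slice with [81, 72] (same length) produces [16, 81, 72, 3, 5, 8].

[16, 81, 72, 3, 5, 8]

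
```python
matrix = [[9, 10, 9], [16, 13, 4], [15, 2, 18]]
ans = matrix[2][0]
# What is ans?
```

matrix[2] = [15, 2, 18]. Taking column 0 of that row yields 15.

15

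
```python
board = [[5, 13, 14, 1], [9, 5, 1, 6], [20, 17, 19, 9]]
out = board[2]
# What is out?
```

board has 3 rows. Row 2 is [20, 17, 19, 9].

[20, 17, 19, 9]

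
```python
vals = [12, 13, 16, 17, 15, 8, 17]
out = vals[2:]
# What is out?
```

vals has length 7. The slice vals[2:] selects indices [2, 3, 4, 5, 6] (2->16, 3->17, 4->15, 5->8, 6->17), giving [16, 17, 15, 8, 17].

[16, 17, 15, 8, 17]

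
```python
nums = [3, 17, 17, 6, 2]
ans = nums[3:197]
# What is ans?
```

nums has length 5. The slice nums[3:197] selects indices [3, 4] (3->6, 4->2), giving [6, 2].

[6, 2]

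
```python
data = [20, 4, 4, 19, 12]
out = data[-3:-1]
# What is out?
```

data has length 5. The slice data[-3:-1] selects indices [2, 3] (2->4, 3->19), giving [4, 19].

[4, 19]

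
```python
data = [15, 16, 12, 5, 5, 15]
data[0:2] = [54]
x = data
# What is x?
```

data starts as [15, 16, 12, 5, 5, 15] (length 6). The slice data[0:2] covers indices [0, 1] with values [15, 16]. Replacing that slice with [54] (different length) produces [54, 12, 5, 5, 15].

[54, 12, 5, 5, 15]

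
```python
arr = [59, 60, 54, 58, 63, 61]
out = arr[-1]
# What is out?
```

arr has length 6. Negative index -1 maps to positive index 6 + (-1) = 5. arr[5] = 61.

61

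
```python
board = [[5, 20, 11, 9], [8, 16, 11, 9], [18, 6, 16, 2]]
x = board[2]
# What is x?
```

board has 3 rows. Row 2 is [18, 6, 16, 2].

[18, 6, 16, 2]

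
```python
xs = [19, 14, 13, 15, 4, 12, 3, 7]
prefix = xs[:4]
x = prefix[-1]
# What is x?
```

xs has length 8. The slice xs[:4] selects indices [0, 1, 2, 3] (0->19, 1->14, 2->13, 3->15), giving [19, 14, 13, 15]. So prefix = [19, 14, 13, 15]. Then prefix[-1] = 15.

15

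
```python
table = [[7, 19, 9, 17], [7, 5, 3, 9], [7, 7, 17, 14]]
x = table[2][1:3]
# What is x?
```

table[2] = [7, 7, 17, 14]. table[2] has length 4. The slice table[2][1:3] selects indices [1, 2] (1->7, 2->17), giving [7, 17].

[7, 17]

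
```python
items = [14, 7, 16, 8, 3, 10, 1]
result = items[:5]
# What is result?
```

items has length 7. The slice items[:5] selects indices [0, 1, 2, 3, 4] (0->14, 1->7, 2->16, 3->8, 4->3), giving [14, 7, 16, 8, 3].

[14, 7, 16, 8, 3]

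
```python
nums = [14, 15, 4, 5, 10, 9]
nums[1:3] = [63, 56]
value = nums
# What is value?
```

nums starts as [14, 15, 4, 5, 10, 9] (length 6). The slice nums[1:3] covers indices [1, 2] with values [15, 4]. Replacing that slice with [63, 56] (same length) produces [14, 63, 56, 5, 10, 9].

[14, 63, 56, 5, 10, 9]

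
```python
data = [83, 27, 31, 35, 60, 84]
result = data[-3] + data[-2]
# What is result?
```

data has length 6. Negative index -3 maps to positive index 6 + (-3) = 3. data[3] = 35.
data has length 6. Negative index -2 maps to positive index 6 + (-2) = 4. data[4] = 60.
Sum: 35 + 60 = 95.

95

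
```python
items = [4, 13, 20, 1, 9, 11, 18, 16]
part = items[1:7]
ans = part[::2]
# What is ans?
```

items has length 8. The slice items[1:7] selects indices [1, 2, 3, 4, 5, 6] (1->13, 2->20, 3->1, 4->9, 5->11, 6->18), giving [13, 20, 1, 9, 11, 18]. So part = [13, 20, 1, 9, 11, 18]. part has length 6. The slice part[::2] selects indices [0, 2, 4] (0->13, 2->1, 4->11), giving [13, 1, 11].

[13, 1, 11]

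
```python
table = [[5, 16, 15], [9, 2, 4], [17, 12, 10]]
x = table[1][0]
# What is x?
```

table[1] = [9, 2, 4]. Taking column 0 of that row yields 9.

9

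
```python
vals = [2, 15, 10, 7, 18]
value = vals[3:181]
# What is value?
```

vals has length 5. The slice vals[3:181] selects indices [3, 4] (3->7, 4->18), giving [7, 18].

[7, 18]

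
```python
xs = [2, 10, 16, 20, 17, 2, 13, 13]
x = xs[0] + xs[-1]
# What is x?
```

xs has length 8. xs[0] = 2.
xs has length 8. Negative index -1 maps to positive index 8 + (-1) = 7. xs[7] = 13.
Sum: 2 + 13 = 15.

15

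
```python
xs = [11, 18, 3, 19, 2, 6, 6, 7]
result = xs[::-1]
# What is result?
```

xs has length 8. The slice xs[::-1] selects indices [7, 6, 5, 4, 3, 2, 1, 0] (7->7, 6->6, 5->6, 4->2, 3->19, 2->3, 1->18, 0->11), giving [7, 6, 6, 2, 19, 3, 18, 11].

[7, 6, 6, 2, 19, 3, 18, 11]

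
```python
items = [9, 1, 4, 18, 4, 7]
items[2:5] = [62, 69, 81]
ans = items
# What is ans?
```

items starts as [9, 1, 4, 18, 4, 7] (length 6). The slice items[2:5] covers indices [2, 3, 4] with values [4, 18, 4]. Replacing that slice with [62, 69, 81] (same length) produces [9, 1, 62, 69, 81, 7].

[9, 1, 62, 69, 81, 7]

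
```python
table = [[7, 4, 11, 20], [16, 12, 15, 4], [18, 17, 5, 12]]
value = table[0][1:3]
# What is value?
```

table[0] = [7, 4, 11, 20]. table[0] has length 4. The slice table[0][1:3] selects indices [1, 2] (1->4, 2->11), giving [4, 11].

[4, 11]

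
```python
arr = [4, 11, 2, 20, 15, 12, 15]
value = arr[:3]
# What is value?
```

arr has length 7. The slice arr[:3] selects indices [0, 1, 2] (0->4, 1->11, 2->2), giving [4, 11, 2].

[4, 11, 2]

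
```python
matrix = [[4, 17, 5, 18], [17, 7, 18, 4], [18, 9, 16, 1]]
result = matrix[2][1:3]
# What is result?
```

matrix[2] = [18, 9, 16, 1]. matrix[2] has length 4. The slice matrix[2][1:3] selects indices [1, 2] (1->9, 2->16), giving [9, 16].

[9, 16]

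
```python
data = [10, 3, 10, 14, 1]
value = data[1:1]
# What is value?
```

data has length 5. The slice data[1:1] resolves to an empty index range, so the result is [].

[]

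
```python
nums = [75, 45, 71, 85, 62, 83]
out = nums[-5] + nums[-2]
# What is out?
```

nums has length 6. Negative index -5 maps to positive index 6 + (-5) = 1. nums[1] = 45.
nums has length 6. Negative index -2 maps to positive index 6 + (-2) = 4. nums[4] = 62.
Sum: 45 + 62 = 107.

107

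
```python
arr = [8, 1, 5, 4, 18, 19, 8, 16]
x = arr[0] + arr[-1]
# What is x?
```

arr has length 8. arr[0] = 8.
arr has length 8. Negative index -1 maps to positive index 8 + (-1) = 7. arr[7] = 16.
Sum: 8 + 16 = 24.

24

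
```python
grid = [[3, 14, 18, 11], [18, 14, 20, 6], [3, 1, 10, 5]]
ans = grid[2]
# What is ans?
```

grid has 3 rows. Row 2 is [3, 1, 10, 5].

[3, 1, 10, 5]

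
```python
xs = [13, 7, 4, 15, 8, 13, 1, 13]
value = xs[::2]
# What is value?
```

xs has length 8. The slice xs[::2] selects indices [0, 2, 4, 6] (0->13, 2->4, 4->8, 6->1), giving [13, 4, 8, 1].

[13, 4, 8, 1]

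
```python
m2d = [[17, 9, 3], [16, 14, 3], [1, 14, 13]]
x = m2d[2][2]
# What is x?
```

m2d[2] = [1, 14, 13]. Taking column 2 of that row yields 13.

13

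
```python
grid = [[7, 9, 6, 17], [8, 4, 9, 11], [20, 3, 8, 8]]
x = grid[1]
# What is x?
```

grid has 3 rows. Row 1 is [8, 4, 9, 11].

[8, 4, 9, 11]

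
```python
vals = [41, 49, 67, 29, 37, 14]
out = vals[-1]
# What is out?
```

vals has length 6. Negative index -1 maps to positive index 6 + (-1) = 5. vals[5] = 14.

14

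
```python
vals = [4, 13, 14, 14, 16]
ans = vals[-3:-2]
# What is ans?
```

vals has length 5. The slice vals[-3:-2] selects indices [2] (2->14), giving [14].

[14]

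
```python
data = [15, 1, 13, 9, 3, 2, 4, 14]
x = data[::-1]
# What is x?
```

data has length 8. The slice data[::-1] selects indices [7, 6, 5, 4, 3, 2, 1, 0] (7->14, 6->4, 5->2, 4->3, 3->9, 2->13, 1->1, 0->15), giving [14, 4, 2, 3, 9, 13, 1, 15].

[14, 4, 2, 3, 9, 13, 1, 15]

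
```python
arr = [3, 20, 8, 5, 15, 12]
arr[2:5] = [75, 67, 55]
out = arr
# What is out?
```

arr starts as [3, 20, 8, 5, 15, 12] (length 6). The slice arr[2:5] covers indices [2, 3, 4] with values [8, 5, 15]. Replacing that slice with [75, 67, 55] (same length) produces [3, 20, 75, 67, 55, 12].

[3, 20, 75, 67, 55, 12]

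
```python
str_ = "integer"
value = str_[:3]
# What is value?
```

str_ has length 7. The slice str_[:3] selects indices [0, 1, 2] (0->'i', 1->'n', 2->'t'), giving 'int'.

'int'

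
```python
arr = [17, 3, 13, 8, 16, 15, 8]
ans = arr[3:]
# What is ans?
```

arr has length 7. The slice arr[3:] selects indices [3, 4, 5, 6] (3->8, 4->16, 5->15, 6->8), giving [8, 16, 15, 8].

[8, 16, 15, 8]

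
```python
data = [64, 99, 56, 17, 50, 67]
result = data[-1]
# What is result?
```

data has length 6. Negative index -1 maps to positive index 6 + (-1) = 5. data[5] = 67.

67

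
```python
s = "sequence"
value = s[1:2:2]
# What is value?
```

s has length 8. The slice s[1:2:2] selects indices [1] (1->'e'), giving 'e'.

'e'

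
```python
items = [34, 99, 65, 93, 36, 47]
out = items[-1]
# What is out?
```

items has length 6. Negative index -1 maps to positive index 6 + (-1) = 5. items[5] = 47.

47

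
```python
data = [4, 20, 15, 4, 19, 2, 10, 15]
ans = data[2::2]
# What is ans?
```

data has length 8. The slice data[2::2] selects indices [2, 4, 6] (2->15, 4->19, 6->10), giving [15, 19, 10].

[15, 19, 10]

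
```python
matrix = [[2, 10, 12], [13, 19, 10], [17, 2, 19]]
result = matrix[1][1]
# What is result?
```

matrix[1] = [13, 19, 10]. Taking column 1 of that row yields 19.

19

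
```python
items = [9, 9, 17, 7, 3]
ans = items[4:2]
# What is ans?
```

items has length 5. The slice items[4:2] resolves to an empty index range, so the result is [].

[]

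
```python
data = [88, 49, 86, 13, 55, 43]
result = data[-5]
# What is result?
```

data has length 6. Negative index -5 maps to positive index 6 + (-5) = 1. data[1] = 49.

49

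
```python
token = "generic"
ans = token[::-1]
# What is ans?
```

token has length 7. The slice token[::-1] selects indices [6, 5, 4, 3, 2, 1, 0] (6->'c', 5->'i', 4->'r', 3->'e', 2->'n', 1->'e', 0->'g'), giving 'cireneg'.

'cireneg'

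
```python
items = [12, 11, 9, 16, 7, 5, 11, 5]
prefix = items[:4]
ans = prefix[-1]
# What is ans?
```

items has length 8. The slice items[:4] selects indices [0, 1, 2, 3] (0->12, 1->11, 2->9, 3->16), giving [12, 11, 9, 16]. So prefix = [12, 11, 9, 16]. Then prefix[-1] = 16.

16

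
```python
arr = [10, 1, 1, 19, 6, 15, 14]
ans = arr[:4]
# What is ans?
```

arr has length 7. The slice arr[:4] selects indices [0, 1, 2, 3] (0->10, 1->1, 2->1, 3->19), giving [10, 1, 1, 19].

[10, 1, 1, 19]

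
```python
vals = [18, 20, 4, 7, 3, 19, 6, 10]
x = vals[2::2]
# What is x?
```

vals has length 8. The slice vals[2::2] selects indices [2, 4, 6] (2->4, 4->3, 6->6), giving [4, 3, 6].

[4, 3, 6]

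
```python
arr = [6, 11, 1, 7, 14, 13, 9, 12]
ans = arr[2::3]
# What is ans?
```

arr has length 8. The slice arr[2::3] selects indices [2, 5] (2->1, 5->13), giving [1, 13].

[1, 13]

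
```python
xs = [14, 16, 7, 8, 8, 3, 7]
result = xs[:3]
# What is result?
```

xs has length 7. The slice xs[:3] selects indices [0, 1, 2] (0->14, 1->16, 2->7), giving [14, 16, 7].

[14, 16, 7]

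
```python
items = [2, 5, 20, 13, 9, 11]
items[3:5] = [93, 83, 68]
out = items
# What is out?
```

items starts as [2, 5, 20, 13, 9, 11] (length 6). The slice items[3:5] covers indices [3, 4] with values [13, 9]. Replacing that slice with [93, 83, 68] (different length) produces [2, 5, 20, 93, 83, 68, 11].

[2, 5, 20, 93, 83, 68, 11]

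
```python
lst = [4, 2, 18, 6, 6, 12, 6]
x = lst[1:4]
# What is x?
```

lst has length 7. The slice lst[1:4] selects indices [1, 2, 3] (1->2, 2->18, 3->6), giving [2, 18, 6].

[2, 18, 6]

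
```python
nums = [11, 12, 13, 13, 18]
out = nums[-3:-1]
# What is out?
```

nums has length 5. The slice nums[-3:-1] selects indices [2, 3] (2->13, 3->13), giving [13, 13].

[13, 13]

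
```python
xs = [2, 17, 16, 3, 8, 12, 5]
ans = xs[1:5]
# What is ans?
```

xs has length 7. The slice xs[1:5] selects indices [1, 2, 3, 4] (1->17, 2->16, 3->3, 4->8), giving [17, 16, 3, 8].

[17, 16, 3, 8]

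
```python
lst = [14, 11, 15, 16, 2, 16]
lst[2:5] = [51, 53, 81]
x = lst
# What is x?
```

lst starts as [14, 11, 15, 16, 2, 16] (length 6). The slice lst[2:5] covers indices [2, 3, 4] with values [15, 16, 2]. Replacing that slice with [51, 53, 81] (same length) produces [14, 11, 51, 53, 81, 16].

[14, 11, 51, 53, 81, 16]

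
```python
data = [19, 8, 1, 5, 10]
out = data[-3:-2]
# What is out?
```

data has length 5. The slice data[-3:-2] selects indices [2] (2->1), giving [1].

[1]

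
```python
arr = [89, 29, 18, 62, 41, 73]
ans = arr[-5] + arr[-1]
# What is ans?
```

arr has length 6. Negative index -5 maps to positive index 6 + (-5) = 1. arr[1] = 29.
arr has length 6. Negative index -1 maps to positive index 6 + (-1) = 5. arr[5] = 73.
Sum: 29 + 73 = 102.

102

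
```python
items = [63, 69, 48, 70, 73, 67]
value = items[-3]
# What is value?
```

items has length 6. Negative index -3 maps to positive index 6 + (-3) = 3. items[3] = 70.

70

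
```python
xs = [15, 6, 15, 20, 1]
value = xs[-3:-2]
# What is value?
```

xs has length 5. The slice xs[-3:-2] selects indices [2] (2->15), giving [15].

[15]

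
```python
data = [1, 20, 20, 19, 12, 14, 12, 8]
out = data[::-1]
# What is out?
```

data has length 8. The slice data[::-1] selects indices [7, 6, 5, 4, 3, 2, 1, 0] (7->8, 6->12, 5->14, 4->12, 3->19, 2->20, 1->20, 0->1), giving [8, 12, 14, 12, 19, 20, 20, 1].

[8, 12, 14, 12, 19, 20, 20, 1]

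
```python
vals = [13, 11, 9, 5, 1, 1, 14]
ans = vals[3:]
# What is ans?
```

vals has length 7. The slice vals[3:] selects indices [3, 4, 5, 6] (3->5, 4->1, 5->1, 6->14), giving [5, 1, 1, 14].

[5, 1, 1, 14]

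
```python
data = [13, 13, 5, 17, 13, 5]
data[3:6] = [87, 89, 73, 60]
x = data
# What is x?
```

data starts as [13, 13, 5, 17, 13, 5] (length 6). The slice data[3:6] covers indices [3, 4, 5] with values [17, 13, 5]. Replacing that slice with [87, 89, 73, 60] (different length) produces [13, 13, 5, 87, 89, 73, 60].

[13, 13, 5, 87, 89, 73, 60]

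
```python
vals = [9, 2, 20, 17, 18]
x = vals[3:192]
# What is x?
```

vals has length 5. The slice vals[3:192] selects indices [3, 4] (3->17, 4->18), giving [17, 18].

[17, 18]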